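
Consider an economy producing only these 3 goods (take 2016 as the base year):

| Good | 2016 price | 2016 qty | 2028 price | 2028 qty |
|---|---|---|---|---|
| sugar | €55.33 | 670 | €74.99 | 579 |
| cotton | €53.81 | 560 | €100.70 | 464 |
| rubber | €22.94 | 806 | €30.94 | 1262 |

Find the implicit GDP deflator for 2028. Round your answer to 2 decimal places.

150.30

Nominal GDP 2028 = 74.99·579 + 100.70·464 + 30.94·1262 = 129190.29.
Real GDP 2028 (at 2016 prices) = 55.33·579 + 53.81·464 + 22.94·1262 = 85954.19.
Deflator = Nominal/Real × 100 = 129190.29/85954.19 × 100 = 150.301.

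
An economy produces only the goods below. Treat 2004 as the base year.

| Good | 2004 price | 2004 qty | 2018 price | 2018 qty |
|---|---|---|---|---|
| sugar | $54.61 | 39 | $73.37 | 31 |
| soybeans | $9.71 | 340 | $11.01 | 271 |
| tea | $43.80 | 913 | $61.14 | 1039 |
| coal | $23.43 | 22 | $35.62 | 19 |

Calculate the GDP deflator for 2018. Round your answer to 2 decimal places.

138.15

Nominal GDP 2018 = 73.37·31 + 11.01·271 + 61.14·1039 + 35.62·19 = 69459.42.
Real GDP 2018 (at 2004 prices) = 54.61·31 + 9.71·271 + 43.80·1039 + 23.43·19 = 50277.69.
Deflator = Nominal/Real × 100 = 69459.42/50277.69 × 100 = 138.152.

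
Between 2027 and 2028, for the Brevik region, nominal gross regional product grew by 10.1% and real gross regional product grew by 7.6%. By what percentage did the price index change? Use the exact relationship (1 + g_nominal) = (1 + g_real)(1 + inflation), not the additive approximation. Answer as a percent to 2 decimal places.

(1 + g_nom) = (1 + g_real)(1 + π), so π = 1.1010 / 1.0760 − 1 = 0.02323.

2.32%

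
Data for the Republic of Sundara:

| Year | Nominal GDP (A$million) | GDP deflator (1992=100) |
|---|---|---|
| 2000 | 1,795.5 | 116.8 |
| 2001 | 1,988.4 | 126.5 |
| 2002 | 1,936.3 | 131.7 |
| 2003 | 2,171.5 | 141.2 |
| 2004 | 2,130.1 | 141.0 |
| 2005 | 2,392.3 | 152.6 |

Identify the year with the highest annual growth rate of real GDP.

2001: real = 1988.4/1.265 = 1571.86; growth vs 2000 (1537.24) = 2.25%.
2002: real = 1936.3/1.317 = 1470.24; growth vs 2001 (1571.86) = -6.46%.
2003: real = 2171.5/1.412 = 1537.89; growth vs 2002 (1470.24) = 4.60%.
2004: real = 2130.1/1.410 = 1510.71; growth vs 2003 (1537.89) = -1.77%.
2005: real = 2392.3/1.526 = 1567.69; growth vs 2004 (1510.71) = 3.77%.

2003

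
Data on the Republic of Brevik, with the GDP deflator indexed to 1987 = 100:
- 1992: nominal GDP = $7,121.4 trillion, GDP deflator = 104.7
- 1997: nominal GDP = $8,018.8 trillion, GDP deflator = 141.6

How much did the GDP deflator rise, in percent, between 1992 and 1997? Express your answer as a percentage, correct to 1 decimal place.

35.2%

Price-level change = 141.6 / 104.7 − 1 = 0.3524.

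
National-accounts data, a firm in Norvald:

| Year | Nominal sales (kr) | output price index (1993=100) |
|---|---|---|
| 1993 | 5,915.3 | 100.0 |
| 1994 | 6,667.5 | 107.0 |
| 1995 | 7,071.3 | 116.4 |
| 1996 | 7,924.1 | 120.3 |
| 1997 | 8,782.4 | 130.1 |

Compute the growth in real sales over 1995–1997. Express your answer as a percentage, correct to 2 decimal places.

Real sales 1995 = 7071.3/1.164 = 6075.00.
Real sales 1997 = 8782.4/1.301 = 6750.50.
Change = 6750.50/6075.00 − 1 = 0.1112.

11.12%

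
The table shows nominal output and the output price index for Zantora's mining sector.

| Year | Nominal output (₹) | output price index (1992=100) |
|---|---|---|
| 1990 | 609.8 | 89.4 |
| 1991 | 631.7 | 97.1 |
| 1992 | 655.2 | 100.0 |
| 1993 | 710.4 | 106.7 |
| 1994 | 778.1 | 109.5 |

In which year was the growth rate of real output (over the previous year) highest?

1991: real = 631.7/0.971 = 650.57; growth vs 1990 (682.10) = -4.62%.
1992: real = 655.2/1.000 = 655.20; growth vs 1991 (650.57) = 0.71%.
1993: real = 710.4/1.067 = 665.79; growth vs 1992 (655.20) = 1.62%.
1994: real = 778.1/1.095 = 710.59; growth vs 1993 (665.79) = 6.73%.

1994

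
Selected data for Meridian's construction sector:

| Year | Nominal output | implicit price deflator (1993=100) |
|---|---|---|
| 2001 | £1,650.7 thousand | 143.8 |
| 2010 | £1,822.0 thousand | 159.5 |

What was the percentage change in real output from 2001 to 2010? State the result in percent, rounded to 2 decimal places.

Deflate each year: 2001 → 1650.7/1.438 = 1147.91; 2010 → 1822.0/1.595 = 1142.32.
So real output changed by 1142.32/1147.91 − 1 = -0.0049, i.e. -0.49%.

-0.49%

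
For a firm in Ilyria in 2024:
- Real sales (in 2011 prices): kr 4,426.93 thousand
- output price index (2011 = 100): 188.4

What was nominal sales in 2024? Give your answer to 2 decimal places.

Nominal sales = Real × (output price index/100) = 4426.93 × 1.884 = 8340.34.

kr 8,340.34 thousand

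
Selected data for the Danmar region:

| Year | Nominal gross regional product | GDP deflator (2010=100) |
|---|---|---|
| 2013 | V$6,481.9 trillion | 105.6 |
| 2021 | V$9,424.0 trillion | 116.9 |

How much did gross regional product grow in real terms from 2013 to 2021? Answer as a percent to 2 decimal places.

31.34%

Real gross regional product 2013 = 6481.9 / 1.056 = 6138.16.
Real gross regional product 2021 = 9424.0 / 1.169 = 8061.59.
Real growth = 8061.59 / 6138.16 − 1 = 0.3134.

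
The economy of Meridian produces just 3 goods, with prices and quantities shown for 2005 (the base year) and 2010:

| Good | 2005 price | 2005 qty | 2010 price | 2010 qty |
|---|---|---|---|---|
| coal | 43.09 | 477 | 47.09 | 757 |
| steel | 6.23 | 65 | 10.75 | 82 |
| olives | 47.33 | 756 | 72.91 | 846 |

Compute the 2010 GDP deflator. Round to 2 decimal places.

Nominal GDP 2010 = 47.09·757 + 10.75·82 + 72.91·846 = 98210.49.
Real GDP 2010 (at 2005 prices) = 43.09·757 + 6.23·82 + 47.33·846 = 73171.17.
Deflator = Nominal/Real × 100 = 98210.49/73171.17 × 100 = 134.220.

134.22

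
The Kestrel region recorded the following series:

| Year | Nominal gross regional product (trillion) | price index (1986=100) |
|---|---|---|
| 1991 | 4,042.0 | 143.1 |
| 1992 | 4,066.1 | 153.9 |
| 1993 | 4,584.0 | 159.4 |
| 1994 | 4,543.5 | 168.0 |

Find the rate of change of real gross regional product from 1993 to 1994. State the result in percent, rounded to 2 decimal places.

Real gross regional product 1993 = 4584.0/1.594 = 2875.78.
Real gross regional product 1994 = 4543.5/1.680 = 2704.46.
Change = 2704.46/2875.78 − 1 = -0.0596.

-5.96%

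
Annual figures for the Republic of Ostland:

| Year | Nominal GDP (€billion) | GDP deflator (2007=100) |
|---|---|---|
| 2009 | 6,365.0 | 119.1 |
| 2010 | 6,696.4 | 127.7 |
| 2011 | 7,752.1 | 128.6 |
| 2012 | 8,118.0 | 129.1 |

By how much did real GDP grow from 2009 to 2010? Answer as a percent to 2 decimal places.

-1.88%

Real GDP 2009 = 6365.0/1.191 = 5344.25.
Real GDP 2010 = 6696.4/1.277 = 5243.85.
Change = 5243.85/5344.25 − 1 = -0.0188.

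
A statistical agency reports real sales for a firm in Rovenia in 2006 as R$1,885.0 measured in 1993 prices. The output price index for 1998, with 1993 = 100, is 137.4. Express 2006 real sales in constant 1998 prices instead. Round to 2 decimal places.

Real sales in 1998 prices = Real sales in 1993 prices × (P_1998/P_1993) = 1885.0 × 1.374 = 2589.99.

R$2,589.99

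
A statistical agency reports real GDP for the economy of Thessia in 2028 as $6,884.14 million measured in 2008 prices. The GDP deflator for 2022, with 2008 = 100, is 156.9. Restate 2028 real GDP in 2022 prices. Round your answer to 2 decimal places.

Real GDP in 2022 prices = Real GDP in 2008 prices × (P_2022/P_2008) = 6884.14 × 1.569 = 10801.22.

$10,801.22 million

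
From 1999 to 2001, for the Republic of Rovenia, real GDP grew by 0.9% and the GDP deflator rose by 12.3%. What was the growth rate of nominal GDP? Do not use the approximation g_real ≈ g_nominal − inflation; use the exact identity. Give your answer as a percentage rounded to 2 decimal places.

13.31%

(1 + g_nom) = (1 + g_real)(1 + π) = 1.0090 × 1.1230 = 1.13311.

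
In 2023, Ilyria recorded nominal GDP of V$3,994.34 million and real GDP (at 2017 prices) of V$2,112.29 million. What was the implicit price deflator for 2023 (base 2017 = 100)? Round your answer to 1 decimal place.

189.1

implicit price deflator = (Nominal / Real) × 100 = 3994.34 / 2112.29 × 100 = 189.10.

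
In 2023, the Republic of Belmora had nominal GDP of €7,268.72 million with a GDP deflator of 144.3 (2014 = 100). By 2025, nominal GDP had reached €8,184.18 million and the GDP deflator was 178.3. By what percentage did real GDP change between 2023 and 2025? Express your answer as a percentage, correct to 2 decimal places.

Deflate each year: 2023 → 7268.72/1.443 = 5037.23; 2025 → 8184.18/1.783 = 4590.12.
So real GDP changed by 4590.12/5037.23 − 1 = -0.0888, i.e. -8.88%.

-8.88%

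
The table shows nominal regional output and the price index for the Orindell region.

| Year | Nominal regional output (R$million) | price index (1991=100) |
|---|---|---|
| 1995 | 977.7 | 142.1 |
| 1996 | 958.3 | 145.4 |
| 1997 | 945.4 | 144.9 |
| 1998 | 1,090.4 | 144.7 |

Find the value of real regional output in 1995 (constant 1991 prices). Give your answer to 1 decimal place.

R$688.0 million

Real regional output 1995 = 977.7 / 1.421 = 688.04.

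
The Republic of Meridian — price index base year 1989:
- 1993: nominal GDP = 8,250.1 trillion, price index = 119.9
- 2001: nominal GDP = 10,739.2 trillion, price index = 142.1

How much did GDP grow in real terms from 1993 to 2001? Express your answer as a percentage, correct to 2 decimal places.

9.83%

Deflate each year: 1993 → 8250.1/1.199 = 6880.82; 2001 → 10739.2/1.421 = 7557.49.
So real GDP changed by 7557.49/6880.82 − 1 = 0.0983, i.e. 9.83%.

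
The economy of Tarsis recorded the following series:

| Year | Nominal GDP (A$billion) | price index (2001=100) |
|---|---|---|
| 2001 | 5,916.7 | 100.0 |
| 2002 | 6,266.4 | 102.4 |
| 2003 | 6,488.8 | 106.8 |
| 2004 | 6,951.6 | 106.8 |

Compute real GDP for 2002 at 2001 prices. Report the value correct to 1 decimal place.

Real GDP 2002 = 6266.4 / 1.024 = 6119.53.

A$6,119.5 billion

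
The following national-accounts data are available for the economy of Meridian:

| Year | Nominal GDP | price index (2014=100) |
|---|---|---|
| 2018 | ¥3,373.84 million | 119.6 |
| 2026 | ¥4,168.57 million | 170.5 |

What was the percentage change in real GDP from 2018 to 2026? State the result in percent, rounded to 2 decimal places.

Real GDP 2018 = 3373.84 / 1.196 = 2820.94.
Real GDP 2026 = 4168.57 / 1.705 = 2444.91.
Real growth = 2444.91 / 2820.94 − 1 = -0.1333.

-13.33%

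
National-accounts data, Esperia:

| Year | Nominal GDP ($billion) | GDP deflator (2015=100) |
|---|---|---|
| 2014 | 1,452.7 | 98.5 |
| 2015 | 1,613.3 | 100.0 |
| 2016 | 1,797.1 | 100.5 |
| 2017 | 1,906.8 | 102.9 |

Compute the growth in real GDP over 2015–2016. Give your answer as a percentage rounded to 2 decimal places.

10.84%

Real GDP 2015 = 1613.3/1.000 = 1613.30.
Real GDP 2016 = 1797.1/1.005 = 1788.16.
Change = 1788.16/1613.30 − 1 = 0.1084.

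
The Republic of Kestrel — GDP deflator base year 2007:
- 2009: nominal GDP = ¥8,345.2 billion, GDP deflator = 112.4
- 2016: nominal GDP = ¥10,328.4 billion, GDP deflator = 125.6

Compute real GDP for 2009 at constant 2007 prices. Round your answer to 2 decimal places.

¥7,424.56 billion

Real GDP = Nominal / (GDP deflator/100) = 8345.2 / 1.124 = 7424.56.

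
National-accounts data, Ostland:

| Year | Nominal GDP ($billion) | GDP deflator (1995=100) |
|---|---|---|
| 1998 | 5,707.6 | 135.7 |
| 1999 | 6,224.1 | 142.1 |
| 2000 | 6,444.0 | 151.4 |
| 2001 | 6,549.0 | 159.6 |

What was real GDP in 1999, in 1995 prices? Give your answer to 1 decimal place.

$4,380.1 billion

Real GDP 1999 = 6224.1 / 1.421 = 4380.08.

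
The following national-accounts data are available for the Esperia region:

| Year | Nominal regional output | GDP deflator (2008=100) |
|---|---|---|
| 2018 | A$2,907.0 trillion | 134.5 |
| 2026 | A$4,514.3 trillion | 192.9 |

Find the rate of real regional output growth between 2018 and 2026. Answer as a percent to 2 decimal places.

Deflate each year: 2018 → 2907.0/1.345 = 2161.34; 2026 → 4514.3/1.929 = 2340.23.
So real regional output changed by 2340.23/2161.34 − 1 = 0.0828, i.e. 8.28%.

8.28%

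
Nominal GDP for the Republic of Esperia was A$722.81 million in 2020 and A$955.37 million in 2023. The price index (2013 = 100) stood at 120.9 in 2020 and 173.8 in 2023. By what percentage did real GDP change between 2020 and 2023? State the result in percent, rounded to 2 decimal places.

-8.06%

Real GDP 2020 = 722.81 / 1.209 = 597.86.
Real GDP 2023 = 955.37 / 1.738 = 549.70.
Real growth = 549.70 / 597.86 − 1 = -0.0806.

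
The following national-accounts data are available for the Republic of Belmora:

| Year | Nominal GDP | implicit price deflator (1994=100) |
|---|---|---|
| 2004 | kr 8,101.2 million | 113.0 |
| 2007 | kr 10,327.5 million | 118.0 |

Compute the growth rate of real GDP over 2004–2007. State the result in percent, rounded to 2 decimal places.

Deflate each year: 2004 → 8101.2/1.130 = 7169.20; 2007 → 10327.5/1.180 = 8752.12.
So real GDP changed by 8752.12/7169.20 − 1 = 0.2208, i.e. 22.08%.

22.08%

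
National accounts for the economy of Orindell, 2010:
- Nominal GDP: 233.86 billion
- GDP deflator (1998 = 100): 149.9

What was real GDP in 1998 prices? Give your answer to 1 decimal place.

Real GDP = Nominal / (GDP deflator/100) = 233.86 / 1.499 = 156.01.

156.0 billion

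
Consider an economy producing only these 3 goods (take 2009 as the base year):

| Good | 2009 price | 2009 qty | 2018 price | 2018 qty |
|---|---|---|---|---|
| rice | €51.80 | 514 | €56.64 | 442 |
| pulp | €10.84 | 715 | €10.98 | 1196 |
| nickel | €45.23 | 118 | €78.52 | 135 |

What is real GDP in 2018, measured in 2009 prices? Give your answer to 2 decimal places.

Real GDP 2018 = Σ (p_2009 × q_2018) = 51.80·442 + 10.84·1196 + 45.23·135 = 41966.29.

€41966.29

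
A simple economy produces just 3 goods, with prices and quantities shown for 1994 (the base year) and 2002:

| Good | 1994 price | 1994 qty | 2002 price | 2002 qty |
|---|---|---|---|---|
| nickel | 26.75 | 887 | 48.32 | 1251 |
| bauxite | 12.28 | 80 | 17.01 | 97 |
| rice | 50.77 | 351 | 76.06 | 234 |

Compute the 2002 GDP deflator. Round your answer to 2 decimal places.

171.69

Nominal GDP 2002 = 48.32·1251 + 17.01·97 + 76.06·234 = 79896.33.
Real GDP 2002 (at 1994 prices) = 26.75·1251 + 12.28·97 + 50.77·234 = 46535.59.
Deflator = Nominal/Real × 100 = 79896.33/46535.59 × 100 = 171.689.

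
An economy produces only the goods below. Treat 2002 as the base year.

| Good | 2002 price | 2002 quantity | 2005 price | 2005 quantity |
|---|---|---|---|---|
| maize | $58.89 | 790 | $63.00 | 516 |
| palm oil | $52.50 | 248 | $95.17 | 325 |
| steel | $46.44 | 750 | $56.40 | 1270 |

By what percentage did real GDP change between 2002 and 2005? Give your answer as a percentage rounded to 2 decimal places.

Real GDP 2002 = Nominal GDP 2002 = 58.89·790 + 52.50·248 + 46.44·750 = 94373.10.
Real GDP 2005 (at 2002 prices) = 58.89·516 + 52.50·325 + 46.44·1270 = 106428.54.
Real growth = 106428.54/94373.10 − 1 = 0.1277.

12.77%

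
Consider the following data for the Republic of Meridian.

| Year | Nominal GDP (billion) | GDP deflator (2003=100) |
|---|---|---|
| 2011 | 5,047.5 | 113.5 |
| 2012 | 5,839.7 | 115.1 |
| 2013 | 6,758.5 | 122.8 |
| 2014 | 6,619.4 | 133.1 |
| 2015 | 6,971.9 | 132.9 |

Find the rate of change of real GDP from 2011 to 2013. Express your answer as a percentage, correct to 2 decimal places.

23.76%

Real GDP 2011 = 5047.5/1.135 = 4447.14.
Real GDP 2013 = 6758.5/1.228 = 5503.66.
Change = 5503.66/4447.14 − 1 = 0.2376.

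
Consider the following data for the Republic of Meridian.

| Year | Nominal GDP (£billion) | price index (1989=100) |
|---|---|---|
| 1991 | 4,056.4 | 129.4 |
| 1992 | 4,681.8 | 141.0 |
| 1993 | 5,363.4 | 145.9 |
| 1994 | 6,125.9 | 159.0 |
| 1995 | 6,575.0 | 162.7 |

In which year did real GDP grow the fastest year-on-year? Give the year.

1992: real = 4681.8/1.410 = 3320.43; growth vs 1991 (3134.78) = 5.92%.
1993: real = 5363.4/1.459 = 3676.08; growth vs 1992 (3320.43) = 10.71%.
1994: real = 6125.9/1.590 = 3852.77; growth vs 1993 (3676.08) = 4.81%.
1995: real = 6575.0/1.627 = 4041.18; growth vs 1994 (3852.77) = 4.89%.

1993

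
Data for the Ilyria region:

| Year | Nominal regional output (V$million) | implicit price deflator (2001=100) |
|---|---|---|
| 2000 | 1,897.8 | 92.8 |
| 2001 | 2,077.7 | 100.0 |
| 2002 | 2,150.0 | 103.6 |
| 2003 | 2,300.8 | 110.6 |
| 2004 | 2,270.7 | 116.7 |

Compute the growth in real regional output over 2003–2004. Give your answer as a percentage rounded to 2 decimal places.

-6.47%

Real regional output 2003 = 2300.8/1.106 = 2080.29.
Real regional output 2004 = 2270.7/1.167 = 1945.76.
Change = 1945.76/2080.29 − 1 = -0.0647.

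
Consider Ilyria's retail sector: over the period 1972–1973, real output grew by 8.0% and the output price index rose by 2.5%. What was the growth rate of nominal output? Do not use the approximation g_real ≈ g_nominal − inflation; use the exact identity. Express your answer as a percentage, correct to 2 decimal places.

(1 + g_nom) = (1 + g_real)(1 + π) = 1.0800 × 1.0250 = 1.10700.

10.70%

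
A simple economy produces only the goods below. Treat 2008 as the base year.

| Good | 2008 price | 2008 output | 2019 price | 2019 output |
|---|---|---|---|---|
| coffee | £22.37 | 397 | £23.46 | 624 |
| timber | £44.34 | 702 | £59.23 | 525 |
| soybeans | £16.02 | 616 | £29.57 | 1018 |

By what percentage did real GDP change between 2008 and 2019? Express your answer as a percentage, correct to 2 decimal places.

Real GDP 2008 = Nominal GDP 2008 = 22.37·397 + 44.34·702 + 16.02·616 = 49875.89.
Real GDP 2019 (at 2008 prices) = 22.37·624 + 44.34·525 + 16.02·1018 = 53545.74.
Real growth = 53545.74/49875.89 − 1 = 0.0736.

7.36%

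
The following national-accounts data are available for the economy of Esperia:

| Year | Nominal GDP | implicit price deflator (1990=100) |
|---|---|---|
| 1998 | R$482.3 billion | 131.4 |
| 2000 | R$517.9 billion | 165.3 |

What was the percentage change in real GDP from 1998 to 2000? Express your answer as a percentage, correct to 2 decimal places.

-14.64%

Real GDP 1998 = 482.3 / 1.314 = 367.05.
Real GDP 2000 = 517.9 / 1.653 = 313.31.
Real growth = 313.31 / 367.05 − 1 = -0.1464.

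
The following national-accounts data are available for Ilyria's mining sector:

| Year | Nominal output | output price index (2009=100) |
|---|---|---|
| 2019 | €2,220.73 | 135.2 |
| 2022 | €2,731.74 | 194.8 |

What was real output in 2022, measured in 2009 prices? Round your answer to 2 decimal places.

€1,402.33

Real output = Nominal / (output price index/100) = 2731.74 / 1.948 = 1402.33.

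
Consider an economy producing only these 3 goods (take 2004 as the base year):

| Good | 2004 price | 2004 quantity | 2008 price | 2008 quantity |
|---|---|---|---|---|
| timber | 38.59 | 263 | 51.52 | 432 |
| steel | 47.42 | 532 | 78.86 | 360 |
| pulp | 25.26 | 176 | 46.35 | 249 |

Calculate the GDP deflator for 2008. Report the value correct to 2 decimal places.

Nominal GDP 2008 = 51.52·432 + 78.86·360 + 46.35·249 = 62187.39.
Real GDP 2008 (at 2004 prices) = 38.59·432 + 47.42·360 + 25.26·249 = 40031.82.
Deflator = Nominal/Real × 100 = 62187.39/40031.82 × 100 = 155.345.

155.34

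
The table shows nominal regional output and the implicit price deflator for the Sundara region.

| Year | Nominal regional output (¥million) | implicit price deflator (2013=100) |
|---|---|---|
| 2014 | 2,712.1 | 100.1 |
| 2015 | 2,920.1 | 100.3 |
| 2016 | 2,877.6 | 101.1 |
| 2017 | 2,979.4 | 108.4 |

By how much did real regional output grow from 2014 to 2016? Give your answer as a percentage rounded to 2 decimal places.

Real regional output 2014 = 2712.1/1.001 = 2709.39.
Real regional output 2016 = 2877.6/1.011 = 2846.29.
Change = 2846.29/2709.39 − 1 = 0.0505.

5.05%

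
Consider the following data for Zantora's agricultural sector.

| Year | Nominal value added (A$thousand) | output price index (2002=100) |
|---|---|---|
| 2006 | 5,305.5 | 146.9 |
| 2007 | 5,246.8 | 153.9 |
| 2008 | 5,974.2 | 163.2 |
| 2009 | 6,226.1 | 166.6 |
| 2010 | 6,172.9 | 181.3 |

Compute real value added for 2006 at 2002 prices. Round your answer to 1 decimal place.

Real value added 2006 = 5305.5 / 1.469 = 3611.64.

A$3,611.6 thousand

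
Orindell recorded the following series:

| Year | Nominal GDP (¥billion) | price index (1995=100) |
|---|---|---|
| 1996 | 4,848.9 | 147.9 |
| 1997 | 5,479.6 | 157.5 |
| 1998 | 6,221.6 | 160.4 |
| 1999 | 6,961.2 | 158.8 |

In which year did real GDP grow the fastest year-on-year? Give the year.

1997: real = 5479.6/1.575 = 3479.11; growth vs 1996 (3278.50) = 6.12%.
1998: real = 6221.6/1.604 = 3878.80; growth vs 1997 (3479.11) = 11.49%.
1999: real = 6961.2/1.588 = 4383.63; growth vs 1998 (3878.80) = 13.02%.

1999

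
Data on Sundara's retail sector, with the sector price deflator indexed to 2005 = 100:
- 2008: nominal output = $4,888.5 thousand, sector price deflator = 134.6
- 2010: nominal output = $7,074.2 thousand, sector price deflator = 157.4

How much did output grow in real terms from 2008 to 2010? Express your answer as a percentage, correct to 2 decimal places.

23.75%

Real output 2008 = 4888.5 / 1.346 = 3631.87.
Real output 2010 = 7074.2 / 1.574 = 4494.41.
Real growth = 4494.41 / 3631.87 − 1 = 0.2375.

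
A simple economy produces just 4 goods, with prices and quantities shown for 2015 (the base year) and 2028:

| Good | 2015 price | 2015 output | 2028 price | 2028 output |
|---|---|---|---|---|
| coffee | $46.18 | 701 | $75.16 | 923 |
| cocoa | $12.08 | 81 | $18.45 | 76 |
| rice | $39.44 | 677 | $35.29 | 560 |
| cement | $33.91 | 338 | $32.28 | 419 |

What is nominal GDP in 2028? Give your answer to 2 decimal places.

$104062.60

Nominal GDP 2028 = Σ (p_2028 × q_2028) = 75.16·923 + 18.45·76 + 35.29·560 + 32.28·419 = 104062.60.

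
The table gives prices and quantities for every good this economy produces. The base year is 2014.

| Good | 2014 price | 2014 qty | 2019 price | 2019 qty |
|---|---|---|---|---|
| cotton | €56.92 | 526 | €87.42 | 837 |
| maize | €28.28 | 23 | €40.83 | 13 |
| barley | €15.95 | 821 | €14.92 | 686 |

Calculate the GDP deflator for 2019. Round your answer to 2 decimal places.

Nominal GDP 2019 = 87.42·837 + 40.83·13 + 14.92·686 = 83936.45.
Real GDP 2019 (at 2014 prices) = 56.92·837 + 28.28·13 + 15.95·686 = 58951.38.
Deflator = Nominal/Real × 100 = 83936.45/58951.38 × 100 = 142.383.

142.38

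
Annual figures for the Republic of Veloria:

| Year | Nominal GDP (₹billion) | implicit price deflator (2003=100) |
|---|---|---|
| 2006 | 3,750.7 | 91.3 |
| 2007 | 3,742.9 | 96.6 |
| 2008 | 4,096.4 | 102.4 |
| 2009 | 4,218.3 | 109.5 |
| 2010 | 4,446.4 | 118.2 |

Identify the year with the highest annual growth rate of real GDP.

2007: real = 3742.9/0.966 = 3874.64; growth vs 2006 (4108.11) = -5.68%.
2008: real = 4096.4/1.024 = 4000.39; growth vs 2007 (3874.64) = 3.25%.
2009: real = 4218.3/1.095 = 3852.33; growth vs 2008 (4000.39) = -3.70%.
2010: real = 4446.4/1.182 = 3761.76; growth vs 2009 (3852.33) = -2.35%.

2008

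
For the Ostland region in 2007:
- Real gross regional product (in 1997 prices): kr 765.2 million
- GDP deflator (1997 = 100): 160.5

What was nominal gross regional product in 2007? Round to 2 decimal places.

kr 1,228.15 million

Nominal gross regional product = Real × (GDP deflator/100) = 765.2 × 1.605 = 1228.15.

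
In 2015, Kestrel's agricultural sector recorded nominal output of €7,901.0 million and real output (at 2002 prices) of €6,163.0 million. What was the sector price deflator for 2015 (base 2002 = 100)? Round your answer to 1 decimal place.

128.2

sector price deflator = (Nominal / Real) × 100 = 7901.0 / 6163.0 × 100 = 128.20.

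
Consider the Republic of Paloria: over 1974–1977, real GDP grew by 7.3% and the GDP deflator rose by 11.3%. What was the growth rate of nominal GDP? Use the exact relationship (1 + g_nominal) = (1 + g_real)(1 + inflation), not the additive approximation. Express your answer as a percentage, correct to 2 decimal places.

(1 + g_nom) = (1 + g_real)(1 + π) = 1.0730 × 1.1130 = 1.19425.

19.42%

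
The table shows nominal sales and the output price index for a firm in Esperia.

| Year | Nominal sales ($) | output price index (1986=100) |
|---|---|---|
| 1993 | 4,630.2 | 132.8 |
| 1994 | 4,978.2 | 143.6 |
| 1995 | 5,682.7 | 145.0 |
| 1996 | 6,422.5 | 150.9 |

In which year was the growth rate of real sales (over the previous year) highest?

1994: real = 4978.2/1.436 = 3466.71; growth vs 1993 (3486.60) = -0.57%.
1995: real = 5682.7/1.450 = 3919.10; growth vs 1994 (3466.71) = 13.05%.
1996: real = 6422.5/1.509 = 4256.13; growth vs 1995 (3919.10) = 8.60%.

1995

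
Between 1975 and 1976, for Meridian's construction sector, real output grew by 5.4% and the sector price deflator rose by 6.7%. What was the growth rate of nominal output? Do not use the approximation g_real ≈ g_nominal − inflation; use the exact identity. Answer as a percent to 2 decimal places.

(1 + g_nom) = (1 + g_real)(1 + π) = 1.0540 × 1.0670 = 1.12462.

12.46%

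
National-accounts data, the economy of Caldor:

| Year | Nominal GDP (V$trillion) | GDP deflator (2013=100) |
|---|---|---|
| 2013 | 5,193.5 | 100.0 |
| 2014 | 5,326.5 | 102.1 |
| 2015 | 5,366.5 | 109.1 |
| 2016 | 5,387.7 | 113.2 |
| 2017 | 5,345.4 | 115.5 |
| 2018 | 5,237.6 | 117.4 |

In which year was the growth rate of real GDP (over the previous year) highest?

2014

2014: real = 5326.5/1.021 = 5216.94; growth vs 2013 (5193.50) = 0.45%.
2015: real = 5366.5/1.091 = 4918.88; growth vs 2014 (5216.94) = -5.71%.
2016: real = 5387.7/1.132 = 4759.45; growth vs 2015 (4918.88) = -3.24%.
2017: real = 5345.4/1.155 = 4628.05; growth vs 2016 (4759.45) = -2.76%.
2018: real = 5237.6/1.174 = 4461.33; growth vs 2017 (4628.05) = -3.60%.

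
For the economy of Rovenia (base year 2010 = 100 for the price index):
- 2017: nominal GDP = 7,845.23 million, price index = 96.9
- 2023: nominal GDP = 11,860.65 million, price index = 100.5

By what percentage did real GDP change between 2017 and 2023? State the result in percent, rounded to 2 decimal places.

45.77%

Real GDP 2017 = 7845.23 / 0.969 = 8096.21.
Real GDP 2023 = 11860.65 / 1.005 = 11801.64.
Real growth = 11801.64 / 8096.21 − 1 = 0.4577.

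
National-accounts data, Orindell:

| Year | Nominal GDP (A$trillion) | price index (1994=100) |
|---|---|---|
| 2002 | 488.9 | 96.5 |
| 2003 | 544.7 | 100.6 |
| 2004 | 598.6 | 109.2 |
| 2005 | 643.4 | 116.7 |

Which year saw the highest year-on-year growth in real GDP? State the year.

2003

2003: real = 544.7/1.006 = 541.45; growth vs 2002 (506.63) = 6.87%.
2004: real = 598.6/1.092 = 548.17; growth vs 2003 (541.45) = 1.24%.
2005: real = 643.4/1.167 = 551.33; growth vs 2004 (548.17) = 0.58%.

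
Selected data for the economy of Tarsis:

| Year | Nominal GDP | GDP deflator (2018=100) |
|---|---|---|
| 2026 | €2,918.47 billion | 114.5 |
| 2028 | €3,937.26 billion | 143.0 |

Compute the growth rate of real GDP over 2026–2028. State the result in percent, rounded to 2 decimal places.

8.02%

Real GDP 2026 = 2918.47 / 1.145 = 2548.88.
Real GDP 2028 = 3937.26 / 1.430 = 2753.33.
Real growth = 2753.33 / 2548.88 − 1 = 0.0802.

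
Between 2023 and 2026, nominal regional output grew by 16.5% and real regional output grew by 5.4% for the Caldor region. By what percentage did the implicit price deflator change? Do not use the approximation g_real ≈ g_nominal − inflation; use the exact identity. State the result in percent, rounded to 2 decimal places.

(1 + g_nom) = (1 + g_real)(1 + π), so π = 1.1650 / 1.0540 − 1 = 0.10531.

10.53%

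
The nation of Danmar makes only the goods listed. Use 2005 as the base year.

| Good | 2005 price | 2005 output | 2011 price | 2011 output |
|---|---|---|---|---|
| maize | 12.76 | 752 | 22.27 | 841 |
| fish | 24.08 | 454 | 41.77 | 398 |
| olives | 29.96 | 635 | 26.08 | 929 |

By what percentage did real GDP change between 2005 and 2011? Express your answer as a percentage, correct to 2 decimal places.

21.73%

Real GDP 2005 = Nominal GDP 2005 = 12.76·752 + 24.08·454 + 29.96·635 = 39552.44.
Real GDP 2011 (at 2005 prices) = 12.76·841 + 24.08·398 + 29.96·929 = 48147.84.
Real growth = 48147.84/39552.44 − 1 = 0.2173.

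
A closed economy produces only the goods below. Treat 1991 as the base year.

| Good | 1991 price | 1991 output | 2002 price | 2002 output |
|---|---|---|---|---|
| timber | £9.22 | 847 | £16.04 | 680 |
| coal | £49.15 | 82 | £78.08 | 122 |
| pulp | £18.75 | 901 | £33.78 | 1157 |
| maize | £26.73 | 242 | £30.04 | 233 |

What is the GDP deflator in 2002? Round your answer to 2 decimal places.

165.51

Nominal GDP 2002 = 16.04·680 + 78.08·122 + 33.78·1157 + 30.04·233 = 66515.74.
Real GDP 2002 (at 1991 prices) = 9.22·680 + 49.15·122 + 18.75·1157 + 26.73·233 = 40187.74.
Deflator = Nominal/Real × 100 = 66515.74/40187.74 × 100 = 165.513.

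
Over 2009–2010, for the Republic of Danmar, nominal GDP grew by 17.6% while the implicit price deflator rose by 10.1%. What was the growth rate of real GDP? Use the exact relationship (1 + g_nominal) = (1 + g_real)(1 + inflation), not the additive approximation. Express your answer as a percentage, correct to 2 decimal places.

6.81%

(1 + g_nom) = (1 + g_real)(1 + π), so g_real = 1.1760 / 1.1010 − 1 = 0.06812.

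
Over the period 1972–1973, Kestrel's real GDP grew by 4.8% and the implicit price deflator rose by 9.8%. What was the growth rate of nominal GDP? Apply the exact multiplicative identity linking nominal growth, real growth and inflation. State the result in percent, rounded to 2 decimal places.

(1 + g_nom) = (1 + g_real)(1 + π) = 1.0480 × 1.0980 = 1.15070.

15.07%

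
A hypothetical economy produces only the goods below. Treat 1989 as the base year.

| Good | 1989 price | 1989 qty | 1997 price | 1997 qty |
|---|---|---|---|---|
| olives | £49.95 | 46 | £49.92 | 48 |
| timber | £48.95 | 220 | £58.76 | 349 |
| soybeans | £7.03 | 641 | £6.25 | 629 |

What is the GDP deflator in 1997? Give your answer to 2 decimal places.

112.26

Nominal GDP 1997 = 49.92·48 + 58.76·349 + 6.25·629 = 26834.65.
Real GDP 1997 (at 1989 prices) = 49.95·48 + 48.95·349 + 7.03·629 = 23903.02.
Deflator = Nominal/Real × 100 = 26834.65/23903.02 × 100 = 112.265.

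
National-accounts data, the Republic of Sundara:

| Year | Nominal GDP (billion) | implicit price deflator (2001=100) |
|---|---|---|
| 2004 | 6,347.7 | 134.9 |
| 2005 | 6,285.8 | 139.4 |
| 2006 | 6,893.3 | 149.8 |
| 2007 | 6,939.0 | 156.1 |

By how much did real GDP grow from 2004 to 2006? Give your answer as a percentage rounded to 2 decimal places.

-2.21%

Real GDP 2004 = 6347.7/1.349 = 4705.49.
Real GDP 2006 = 6893.3/1.498 = 4601.67.
Change = 4601.67/4705.49 − 1 = -0.0221.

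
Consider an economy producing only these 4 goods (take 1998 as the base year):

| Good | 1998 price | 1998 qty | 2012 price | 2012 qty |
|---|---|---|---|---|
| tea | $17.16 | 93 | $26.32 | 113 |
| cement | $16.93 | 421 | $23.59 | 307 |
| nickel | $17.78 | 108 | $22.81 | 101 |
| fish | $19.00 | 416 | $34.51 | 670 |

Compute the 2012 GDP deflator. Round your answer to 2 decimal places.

164.53

Nominal GDP 2012 = 26.32·113 + 23.59·307 + 22.81·101 + 34.51·670 = 35641.80.
Real GDP 2012 (at 1998 prices) = 17.16·113 + 16.93·307 + 17.78·101 + 19.00·670 = 21662.37.
Deflator = Nominal/Real × 100 = 35641.80/21662.37 × 100 = 164.533.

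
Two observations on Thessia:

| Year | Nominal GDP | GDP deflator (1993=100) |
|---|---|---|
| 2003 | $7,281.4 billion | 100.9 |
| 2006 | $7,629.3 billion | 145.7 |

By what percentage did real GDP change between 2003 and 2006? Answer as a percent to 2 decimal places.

Real GDP 2003 = 7281.4 / 1.009 = 7216.45.
Real GDP 2006 = 7629.3 / 1.457 = 5236.31.
Real growth = 5236.31 / 7216.45 − 1 = -0.2744.

-27.44%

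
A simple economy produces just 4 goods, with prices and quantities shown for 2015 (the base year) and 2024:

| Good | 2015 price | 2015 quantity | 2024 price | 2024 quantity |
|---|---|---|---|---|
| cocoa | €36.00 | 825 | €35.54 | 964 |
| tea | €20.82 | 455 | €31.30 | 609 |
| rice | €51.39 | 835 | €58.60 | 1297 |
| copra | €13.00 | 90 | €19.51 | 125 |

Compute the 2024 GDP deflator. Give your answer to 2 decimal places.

Nominal GDP 2024 = 35.54·964 + 31.30·609 + 58.60·1297 + 19.51·125 = 131765.21.
Real GDP 2024 (at 2015 prices) = 36.00·964 + 20.82·609 + 51.39·1297 + 13.00·125 = 115661.21.
Deflator = Nominal/Real × 100 = 131765.21/115661.21 × 100 = 113.923.

113.92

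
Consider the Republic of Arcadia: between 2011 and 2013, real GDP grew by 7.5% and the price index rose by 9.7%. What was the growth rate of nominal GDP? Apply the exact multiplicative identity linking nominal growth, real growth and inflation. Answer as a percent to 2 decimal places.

(1 + g_nom) = (1 + g_real)(1 + π) = 1.0750 × 1.0970 = 1.17928.

17.93%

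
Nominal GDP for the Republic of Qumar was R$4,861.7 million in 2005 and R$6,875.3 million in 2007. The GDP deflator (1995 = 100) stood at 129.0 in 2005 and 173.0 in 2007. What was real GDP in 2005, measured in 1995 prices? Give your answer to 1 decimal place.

R$3,768.8 million

Real GDP = Nominal / (GDP deflator/100) = 4861.7 / 1.290 = 3768.76.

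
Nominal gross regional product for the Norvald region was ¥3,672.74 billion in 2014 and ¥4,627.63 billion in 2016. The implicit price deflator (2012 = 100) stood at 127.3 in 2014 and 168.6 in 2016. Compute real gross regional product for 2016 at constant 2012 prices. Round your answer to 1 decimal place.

¥2,744.7 billion

Real gross regional product = Nominal / (implicit price deflator/100) = 4627.63 / 1.686 = 2744.74.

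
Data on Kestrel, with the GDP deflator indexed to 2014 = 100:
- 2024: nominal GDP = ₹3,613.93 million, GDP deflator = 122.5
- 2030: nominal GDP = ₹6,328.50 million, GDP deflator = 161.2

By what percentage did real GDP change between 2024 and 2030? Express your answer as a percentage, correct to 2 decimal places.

33.07%

Real GDP 2024 = 3613.93 / 1.225 = 2950.15.
Real GDP 2030 = 6328.50 / 1.612 = 3925.87.
Real growth = 3925.87 / 2950.15 − 1 = 0.3307.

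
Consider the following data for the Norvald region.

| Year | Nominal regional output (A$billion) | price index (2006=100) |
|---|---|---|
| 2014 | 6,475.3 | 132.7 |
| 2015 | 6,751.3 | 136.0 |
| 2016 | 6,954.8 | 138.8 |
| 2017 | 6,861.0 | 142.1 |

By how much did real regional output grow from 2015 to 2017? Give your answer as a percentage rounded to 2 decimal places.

Real regional output 2015 = 6751.3/1.360 = 4964.19.
Real regional output 2017 = 6861.0/1.421 = 4828.29.
Change = 4828.29/4964.19 − 1 = -0.0274.

-2.74%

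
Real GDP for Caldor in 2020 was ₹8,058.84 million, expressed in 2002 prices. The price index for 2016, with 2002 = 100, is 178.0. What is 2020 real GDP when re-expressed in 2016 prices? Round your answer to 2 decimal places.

Real GDP in 2016 prices = Real GDP in 2002 prices × (P_2016/P_2002) = 8058.84 × 1.780 = 14344.74.

₹14,344.74 million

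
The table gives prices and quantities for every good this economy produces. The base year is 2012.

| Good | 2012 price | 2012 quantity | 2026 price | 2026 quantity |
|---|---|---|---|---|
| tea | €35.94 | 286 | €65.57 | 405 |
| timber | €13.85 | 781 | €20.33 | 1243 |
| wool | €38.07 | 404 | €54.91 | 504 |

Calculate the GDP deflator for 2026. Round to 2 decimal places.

156.01

Nominal GDP 2026 = 65.57·405 + 20.33·1243 + 54.91·504 = 79500.68.
Real GDP 2026 (at 2012 prices) = 35.94·405 + 13.85·1243 + 38.07·504 = 50958.53.
Deflator = Nominal/Real × 100 = 79500.68/50958.53 × 100 = 156.011.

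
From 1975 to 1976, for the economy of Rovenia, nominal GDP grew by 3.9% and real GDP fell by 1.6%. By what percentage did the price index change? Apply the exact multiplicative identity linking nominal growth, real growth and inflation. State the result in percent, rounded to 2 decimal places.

5.59%

(1 + g_nom) = (1 + g_real)(1 + π), so π = 1.0390 / 0.9840 − 1 = 0.05589.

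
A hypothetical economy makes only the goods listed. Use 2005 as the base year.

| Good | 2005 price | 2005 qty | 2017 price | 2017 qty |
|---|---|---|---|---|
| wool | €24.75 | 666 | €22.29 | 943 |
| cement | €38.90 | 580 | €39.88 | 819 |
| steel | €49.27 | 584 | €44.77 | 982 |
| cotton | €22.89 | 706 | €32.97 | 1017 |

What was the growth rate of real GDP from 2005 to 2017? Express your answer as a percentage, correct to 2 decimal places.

Real GDP 2005 = Nominal GDP 2005 = 24.75·666 + 38.90·580 + 49.27·584 + 22.89·706 = 83979.52.
Real GDP 2017 (at 2005 prices) = 24.75·943 + 38.90·819 + 49.27·982 + 22.89·1017 = 126860.62.
Real growth = 126860.62/83979.52 − 1 = 0.5106.

51.06%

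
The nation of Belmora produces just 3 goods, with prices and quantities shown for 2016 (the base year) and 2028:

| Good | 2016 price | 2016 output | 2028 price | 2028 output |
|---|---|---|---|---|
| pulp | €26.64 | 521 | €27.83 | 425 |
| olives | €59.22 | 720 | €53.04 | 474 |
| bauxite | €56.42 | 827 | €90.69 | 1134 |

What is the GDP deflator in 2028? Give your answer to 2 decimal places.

135.25

Nominal GDP 2028 = 27.83·425 + 53.04·474 + 90.69·1134 = 139811.17.
Real GDP 2028 (at 2016 prices) = 26.64·425 + 59.22·474 + 56.42·1134 = 103372.56.
Deflator = Nominal/Real × 100 = 139811.17/103372.56 × 100 = 135.250.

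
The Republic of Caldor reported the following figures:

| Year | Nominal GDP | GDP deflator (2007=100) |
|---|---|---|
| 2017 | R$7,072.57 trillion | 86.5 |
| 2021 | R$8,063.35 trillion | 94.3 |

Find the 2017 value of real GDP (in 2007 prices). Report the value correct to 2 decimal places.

Real GDP = Nominal / (GDP deflator/100) = 7072.57 / 0.865 = 8176.38.

R$8,176.38 trillion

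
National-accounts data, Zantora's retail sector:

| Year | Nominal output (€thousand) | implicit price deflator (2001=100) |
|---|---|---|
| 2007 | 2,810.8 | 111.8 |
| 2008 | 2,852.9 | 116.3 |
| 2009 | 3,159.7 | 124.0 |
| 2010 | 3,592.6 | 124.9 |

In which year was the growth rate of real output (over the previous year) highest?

2008: real = 2852.9/1.163 = 2453.05; growth vs 2007 (2514.13) = -2.43%.
2009: real = 3159.7/1.240 = 2548.15; growth vs 2008 (2453.05) = 3.88%.
2010: real = 3592.6/1.249 = 2876.38; growth vs 2009 (2548.15) = 12.88%.

2010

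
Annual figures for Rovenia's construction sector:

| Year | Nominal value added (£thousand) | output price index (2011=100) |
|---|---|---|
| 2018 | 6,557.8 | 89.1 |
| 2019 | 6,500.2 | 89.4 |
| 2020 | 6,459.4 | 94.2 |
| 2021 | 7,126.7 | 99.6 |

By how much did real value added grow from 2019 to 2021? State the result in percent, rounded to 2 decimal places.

Real value added 2019 = 6500.2/0.894 = 7270.92.
Real value added 2021 = 7126.7/0.996 = 7155.32.
Change = 7155.32/7270.92 − 1 = -0.0159.

-1.59%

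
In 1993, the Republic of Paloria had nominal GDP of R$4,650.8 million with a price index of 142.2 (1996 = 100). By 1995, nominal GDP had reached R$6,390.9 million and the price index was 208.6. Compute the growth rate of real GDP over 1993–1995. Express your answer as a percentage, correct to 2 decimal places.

-6.33%

Deflate each year: 1993 → 4650.8/1.422 = 3270.60; 1995 → 6390.9/2.086 = 3063.71.
So real GDP changed by 3063.71/3270.60 − 1 = -0.0633, i.e. -6.33%.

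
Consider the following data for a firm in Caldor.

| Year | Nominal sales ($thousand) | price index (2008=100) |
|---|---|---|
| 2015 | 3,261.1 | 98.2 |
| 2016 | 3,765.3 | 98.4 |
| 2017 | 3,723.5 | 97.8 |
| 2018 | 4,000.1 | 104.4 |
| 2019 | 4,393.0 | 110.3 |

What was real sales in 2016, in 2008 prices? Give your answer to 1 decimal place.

Real sales 2016 = 3765.3 / 0.984 = 3826.52.

$3,826.5 thousand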